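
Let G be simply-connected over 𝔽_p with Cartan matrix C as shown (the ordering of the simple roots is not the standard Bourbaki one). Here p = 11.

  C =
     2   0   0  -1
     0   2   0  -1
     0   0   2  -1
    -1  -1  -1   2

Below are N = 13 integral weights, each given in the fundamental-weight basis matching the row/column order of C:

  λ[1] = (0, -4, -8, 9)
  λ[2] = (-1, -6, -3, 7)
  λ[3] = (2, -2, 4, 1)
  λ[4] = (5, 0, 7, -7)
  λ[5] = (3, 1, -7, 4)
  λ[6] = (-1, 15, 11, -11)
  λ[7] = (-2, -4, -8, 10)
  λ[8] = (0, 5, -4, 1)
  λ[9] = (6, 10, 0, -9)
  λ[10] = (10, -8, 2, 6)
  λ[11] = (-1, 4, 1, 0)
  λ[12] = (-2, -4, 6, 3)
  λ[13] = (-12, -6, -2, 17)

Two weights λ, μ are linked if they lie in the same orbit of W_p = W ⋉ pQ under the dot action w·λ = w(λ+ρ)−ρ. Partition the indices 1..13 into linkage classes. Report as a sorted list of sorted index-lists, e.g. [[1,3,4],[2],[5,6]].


C ↔ D_4 under row/col permutation; |W(D_4)| = 192.

Folding the 13 weights λ_j+ρ into Ā_11 (reps in the given 4-coord order):

    λ_1 → (1, 3, 7, 0)
    λ_2 → (0, 5, 2, 1)
    λ_3 → (3, 1, 5, 1)
    λ_4 → (0, 5, 2, 1)
    λ_5 → (3, 1, 5, 1)
    λ_6 → (3, 1, 5, 1)
    λ_7 → (1, 3, 7, 0)
    λ_8 → (0, 5, 2, 1)
    λ_9 → (1, 3, 7, 0)
    λ_10 → (1, 3, 7, 0)
    λ_11 → (0, 5, 2, 1)
    λ_12 → (1, 3, 7, 0)
    λ_13 → (3, 1, 5, 1)

Grouping the 13 weights by Ā_11-representative: 3 linkage classes.

[[1, 7, 9, 10, 12], [2, 4, 8, 11], [3, 5, 6, 13]]


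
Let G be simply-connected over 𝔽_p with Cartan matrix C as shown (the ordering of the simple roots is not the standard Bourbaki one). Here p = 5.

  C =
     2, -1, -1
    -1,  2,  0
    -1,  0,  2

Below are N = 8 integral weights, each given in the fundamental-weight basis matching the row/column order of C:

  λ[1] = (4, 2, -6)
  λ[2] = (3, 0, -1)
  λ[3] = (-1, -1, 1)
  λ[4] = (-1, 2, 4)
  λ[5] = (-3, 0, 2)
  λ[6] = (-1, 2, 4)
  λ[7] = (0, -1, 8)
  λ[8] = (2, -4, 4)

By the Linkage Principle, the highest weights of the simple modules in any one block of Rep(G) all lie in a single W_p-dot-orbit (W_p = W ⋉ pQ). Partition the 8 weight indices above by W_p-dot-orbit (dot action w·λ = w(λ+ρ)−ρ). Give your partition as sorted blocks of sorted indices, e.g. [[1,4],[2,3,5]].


Root system A_3: the 3×3 matrix C matches after relabeling.

Alcove-folded reps (p=5, 8 weights, presented ϖ-order):

  λ_1 → (0, 0, 2);  λ_2 → (4, 1, 0);  λ_3 → (0, 0, 2);  λ_4 → (0, 0, 2);  λ_5 → (1, 1, 1);  λ_6 → (0, 0, 2);  λ_7 → (4, 1, 0);  λ_8 → (0, 0, 2)

Grouping the 8 weights by Ā_5-representative: 3 linkage classes.

[[1, 3, 4, 6, 8], [2, 7], [5]]


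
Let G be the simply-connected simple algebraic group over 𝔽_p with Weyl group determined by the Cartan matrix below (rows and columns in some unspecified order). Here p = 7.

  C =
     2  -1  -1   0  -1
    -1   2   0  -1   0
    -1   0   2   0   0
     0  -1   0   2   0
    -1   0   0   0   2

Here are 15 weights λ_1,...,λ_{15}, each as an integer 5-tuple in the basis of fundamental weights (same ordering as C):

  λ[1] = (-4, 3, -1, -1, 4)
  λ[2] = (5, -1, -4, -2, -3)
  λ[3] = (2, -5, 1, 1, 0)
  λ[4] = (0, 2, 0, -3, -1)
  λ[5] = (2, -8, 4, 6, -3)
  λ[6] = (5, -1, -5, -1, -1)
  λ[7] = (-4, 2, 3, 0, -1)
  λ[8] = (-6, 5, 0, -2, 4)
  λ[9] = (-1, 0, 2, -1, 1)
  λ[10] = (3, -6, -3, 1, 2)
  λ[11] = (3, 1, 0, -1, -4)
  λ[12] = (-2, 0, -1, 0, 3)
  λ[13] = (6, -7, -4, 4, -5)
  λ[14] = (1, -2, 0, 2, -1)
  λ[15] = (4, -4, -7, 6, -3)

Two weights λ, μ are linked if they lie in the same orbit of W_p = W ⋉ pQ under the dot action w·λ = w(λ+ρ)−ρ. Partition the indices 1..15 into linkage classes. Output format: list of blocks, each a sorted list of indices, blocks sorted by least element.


C ↔ D_5 under row/col permutation; |W(D_5)| = 1920.

W_7-reps of the 15 weights in Ā_7 (same 5-coord order as C):

  1: (0, 1, 3, 0, 2)
  2: (0, 1, 3, 0, 2)
  3: (1, 1, 1, 2, 0)
  4: (1, 1, 1, 2, 0)
  5: (0, 0, 1, 1, 4)
  6: (1, 0, 4, 1, 0)
  7: (0, 0, 1, 1, 3)
  8: (1, 0, 4, 1, 0)
  9: (0, 1, 3, 0, 2)
  10: (1, 1, 1, 2, 0)
  11: (0, 0, 1, 1, 3)
  12: (0, 0, 1, 1, 3)
  13: (0, 1, 3, 0, 2)
  14: (1, 1, 1, 2, 0)
  15: (0, 0, 1, 1, 3)

Partition of {1..15} into 5 W_7-dot-orbits:

[[1, 2, 9, 13], [3, 4, 10, 14], [5], [6, 8], [7, 11, 12, 15]]


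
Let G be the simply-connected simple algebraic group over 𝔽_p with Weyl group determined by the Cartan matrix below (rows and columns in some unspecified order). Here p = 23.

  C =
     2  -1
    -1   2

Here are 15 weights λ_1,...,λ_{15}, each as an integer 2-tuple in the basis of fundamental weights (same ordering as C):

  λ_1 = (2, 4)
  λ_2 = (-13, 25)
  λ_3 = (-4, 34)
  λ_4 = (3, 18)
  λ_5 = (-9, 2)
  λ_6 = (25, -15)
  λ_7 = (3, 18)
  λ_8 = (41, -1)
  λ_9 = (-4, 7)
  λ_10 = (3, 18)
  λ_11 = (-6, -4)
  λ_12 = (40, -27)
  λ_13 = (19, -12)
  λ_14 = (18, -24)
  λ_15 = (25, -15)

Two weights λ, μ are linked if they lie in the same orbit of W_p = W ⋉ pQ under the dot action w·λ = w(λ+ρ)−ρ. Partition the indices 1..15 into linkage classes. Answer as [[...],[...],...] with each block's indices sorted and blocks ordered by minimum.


Root system A_2: the 2×2 matrix C matches after relabeling.

Alcove-folded reps (p=23, 15 weights, presented ϖ-order):

  1: (3, 5)
  2: (9, 11)
  3: (9, 11)
  4: (4, 19)
  5: (3, 5)
  6: (9, 11)
  7: (4, 19)
  8: (4, 19)
  9: (3, 5)
  10: (4, 19)
  11: (3, 5)
  12: (3, 5)
  13: (9, 11)
  14: (4, 19)
  15: (9, 11)

These 15 weights hit 3 W_23-dot-orbits; sizes (5, 5, 5):

[[1, 5, 9, 11, 12], [2, 3, 6, 13, 15], [4, 7, 8, 10, 14]]


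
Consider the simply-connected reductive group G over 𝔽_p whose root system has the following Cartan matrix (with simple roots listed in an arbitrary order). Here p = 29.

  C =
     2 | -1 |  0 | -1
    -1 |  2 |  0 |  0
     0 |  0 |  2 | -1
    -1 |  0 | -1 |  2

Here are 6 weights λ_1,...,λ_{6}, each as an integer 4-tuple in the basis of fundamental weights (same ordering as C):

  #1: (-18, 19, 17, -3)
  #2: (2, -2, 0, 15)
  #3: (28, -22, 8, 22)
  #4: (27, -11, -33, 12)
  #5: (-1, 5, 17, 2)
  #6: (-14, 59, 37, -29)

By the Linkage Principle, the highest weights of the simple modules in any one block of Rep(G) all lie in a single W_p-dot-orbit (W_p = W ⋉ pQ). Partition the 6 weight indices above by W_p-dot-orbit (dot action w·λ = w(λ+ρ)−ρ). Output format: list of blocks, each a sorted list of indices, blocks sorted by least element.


C ↔ A_4 under row/col permutation; |W(A_4)| = 120.

Each λ_j+ρ reduced to Ā_29; 4-tuples below use C's row order:

  λ_1 → (2, 1, 1, 16)
  λ_2 → (2, 1, 1, 16)
  λ_3 → (0, 6, 18, 3)
  λ_4 → (2, 1, 1, 16)
  λ_5 → (0, 6, 18, 3)
  λ_6 → (2, 1, 1, 16)

Linkage partition of the 6 weights (2 classes, p=29):

[[1, 2, 4, 6], [3, 5]]


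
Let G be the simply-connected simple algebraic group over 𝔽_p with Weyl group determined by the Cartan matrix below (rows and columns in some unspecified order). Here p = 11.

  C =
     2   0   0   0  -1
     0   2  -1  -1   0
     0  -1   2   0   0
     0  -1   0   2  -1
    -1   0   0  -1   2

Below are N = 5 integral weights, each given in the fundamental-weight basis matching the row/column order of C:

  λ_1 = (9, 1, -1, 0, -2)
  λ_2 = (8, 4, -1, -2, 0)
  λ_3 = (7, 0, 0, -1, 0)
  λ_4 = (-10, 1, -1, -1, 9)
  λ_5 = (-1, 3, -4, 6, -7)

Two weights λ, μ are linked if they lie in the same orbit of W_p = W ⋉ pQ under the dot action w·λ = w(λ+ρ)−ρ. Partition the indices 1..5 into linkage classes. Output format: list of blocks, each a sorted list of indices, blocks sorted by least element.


A_5 Cartan matrix, 5 simple roots permuted; ρ=(1,1,1,1,1).

Each λ_j+ρ reduced to Ā_11; 5-tuples below use C's row order:

  [1] (8, 1, 1, 0, 1) · [2] (6, 1, 3, 1, 0) · [3] (8, 1, 1, 0, 1) · [4] (8, 1, 1, 0, 1) · [5] (6, 1, 3, 1, 0)

The 5 indices split into 2 linkage classes (same alcove rep ⇔ same W_11-dot-orbit):

[[1, 3, 4], [2, 5]]


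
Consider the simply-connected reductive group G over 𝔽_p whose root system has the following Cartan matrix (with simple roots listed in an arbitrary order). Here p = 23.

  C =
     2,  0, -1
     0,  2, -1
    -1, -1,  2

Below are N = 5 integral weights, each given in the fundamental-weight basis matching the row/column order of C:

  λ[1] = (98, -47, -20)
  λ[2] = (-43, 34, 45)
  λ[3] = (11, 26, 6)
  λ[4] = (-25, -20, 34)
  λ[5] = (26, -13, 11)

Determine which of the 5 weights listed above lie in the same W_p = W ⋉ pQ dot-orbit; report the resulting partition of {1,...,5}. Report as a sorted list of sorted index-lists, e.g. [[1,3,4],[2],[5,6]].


Root system A_3: the 3×3 matrix C matches after relabeling.

Ā_23 reps of the 5 weights (A_3, coords as presented):

    1: (7, 0, 4)
    2: (7, 0, 4)
    3: (7, 0, 4)
    4: (4, 1, 7)
    5: (7, 0, 4)

Linkage partition of the 5 weights (2 classes, p=23):

[[1, 2, 3, 5], [4]]


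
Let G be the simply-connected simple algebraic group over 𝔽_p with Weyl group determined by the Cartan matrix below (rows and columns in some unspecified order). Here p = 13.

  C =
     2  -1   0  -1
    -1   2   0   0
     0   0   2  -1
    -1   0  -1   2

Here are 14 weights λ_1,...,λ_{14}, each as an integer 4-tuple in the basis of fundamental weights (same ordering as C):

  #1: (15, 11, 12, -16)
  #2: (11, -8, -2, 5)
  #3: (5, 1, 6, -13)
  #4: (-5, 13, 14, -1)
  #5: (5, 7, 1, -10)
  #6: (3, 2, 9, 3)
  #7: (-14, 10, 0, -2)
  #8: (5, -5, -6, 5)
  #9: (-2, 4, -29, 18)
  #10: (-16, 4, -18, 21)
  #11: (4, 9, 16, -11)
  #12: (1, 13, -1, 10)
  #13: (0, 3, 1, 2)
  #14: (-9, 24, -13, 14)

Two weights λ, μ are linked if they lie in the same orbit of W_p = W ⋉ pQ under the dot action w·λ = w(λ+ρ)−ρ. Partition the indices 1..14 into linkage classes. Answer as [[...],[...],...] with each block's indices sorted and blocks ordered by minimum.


A_4 Cartan matrix, 4 simple roots permuted; ρ=(1,1,1,1).

Folding the 14 weights λ_j+ρ into Ā_13 (reps in the given 4-coord order):

  [1] (0, 0, 10, 2) · [2] (5, 2, 4, 1) · [3] (2, 4, 5, 1) · [4] (2, 0, 1, 1) · [5] (2, 4, 5, 1) · [6] (1, 4, 2, 3) · [7] (0, 0, 10, 2) · [8] (2, 4, 5, 1) · [9] (1, 4, 2, 3) · [10] (1, 4, 2, 3) · [11] (1, 4, 2, 3) · [12] (0, 0, 10, 2) · [13] (1, 4, 2, 3) · [14] (2, 4, 5, 1)

Linkage partition of the 14 weights (5 classes, p=13):

[[1, 7, 12], [2], [3, 5, 8, 14], [4], [6, 9, 10, 11, 13]]


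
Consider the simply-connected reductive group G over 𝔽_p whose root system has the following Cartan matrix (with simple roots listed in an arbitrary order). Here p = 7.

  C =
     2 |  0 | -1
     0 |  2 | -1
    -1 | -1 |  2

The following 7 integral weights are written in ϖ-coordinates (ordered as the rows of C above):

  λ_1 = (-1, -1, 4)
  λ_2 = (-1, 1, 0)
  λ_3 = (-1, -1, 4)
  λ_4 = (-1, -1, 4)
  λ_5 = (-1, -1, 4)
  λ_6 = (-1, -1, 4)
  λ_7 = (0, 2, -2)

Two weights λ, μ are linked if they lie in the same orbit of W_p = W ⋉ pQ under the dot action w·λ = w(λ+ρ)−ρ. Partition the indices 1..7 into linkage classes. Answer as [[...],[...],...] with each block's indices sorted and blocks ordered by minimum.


A_3 Cartan matrix, 3 simple roots permuted; ρ=(1,1,1).

λ_j+ρ reflected into Ā_7 (⟨·,θ^∨⟩≤7); 3-tuples as given:

    1: (0, 0, 5)
    2: (0, 2, 1)
    3: (0, 0, 5)
    4: (0, 0, 5)
    5: (0, 0, 5)
    6: (0, 0, 5)
    7: (0, 2, 1)

The 7 indices split into 2 linkage classes (same alcove rep ⇔ same W_7-dot-orbit):

[[1, 3, 4, 5, 6], [2, 7]]


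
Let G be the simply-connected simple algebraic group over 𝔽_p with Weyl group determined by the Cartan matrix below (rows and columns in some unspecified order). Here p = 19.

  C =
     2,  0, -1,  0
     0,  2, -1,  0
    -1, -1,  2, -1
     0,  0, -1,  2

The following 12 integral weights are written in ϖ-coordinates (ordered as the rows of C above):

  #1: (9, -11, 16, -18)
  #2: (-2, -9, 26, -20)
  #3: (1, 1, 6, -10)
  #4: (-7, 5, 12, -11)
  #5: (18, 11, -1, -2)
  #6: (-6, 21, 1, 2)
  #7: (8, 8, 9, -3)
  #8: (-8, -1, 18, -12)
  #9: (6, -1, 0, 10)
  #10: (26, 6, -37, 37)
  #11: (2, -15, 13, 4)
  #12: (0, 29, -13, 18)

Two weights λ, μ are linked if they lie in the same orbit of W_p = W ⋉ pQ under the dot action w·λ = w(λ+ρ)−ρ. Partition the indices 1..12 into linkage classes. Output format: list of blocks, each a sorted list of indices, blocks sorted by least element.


Root system D_4: the 4×4 matrix C matches after relabeling.

Each λ_j+ρ reduced to Ā_19; 4-tuples below use C's row order:

    [1] (0, 0, 2, 7)
    [2] (7, 0, 0, 11)
    [3] (0, 0, 2, 7)
    [4] (3, 3, 3, 7)
    [5] (7, 0, 0, 11)
    [6] (0, 11, 3, 2)
    [7] (0, 0, 2, 7)
    [8] (7, 0, 0, 11)
    [9] (7, 0, 0, 11)
    [10] (0, 0, 2, 7)
    [11] (0, 11, 3, 2)
    [12] (7, 0, 0, 11)

4 distinct reps among the 12 weights ⇒ 4 W_19-linkage classes:

[[1, 3, 7, 10], [2, 5, 8, 9, 12], [4], [6, 11]]


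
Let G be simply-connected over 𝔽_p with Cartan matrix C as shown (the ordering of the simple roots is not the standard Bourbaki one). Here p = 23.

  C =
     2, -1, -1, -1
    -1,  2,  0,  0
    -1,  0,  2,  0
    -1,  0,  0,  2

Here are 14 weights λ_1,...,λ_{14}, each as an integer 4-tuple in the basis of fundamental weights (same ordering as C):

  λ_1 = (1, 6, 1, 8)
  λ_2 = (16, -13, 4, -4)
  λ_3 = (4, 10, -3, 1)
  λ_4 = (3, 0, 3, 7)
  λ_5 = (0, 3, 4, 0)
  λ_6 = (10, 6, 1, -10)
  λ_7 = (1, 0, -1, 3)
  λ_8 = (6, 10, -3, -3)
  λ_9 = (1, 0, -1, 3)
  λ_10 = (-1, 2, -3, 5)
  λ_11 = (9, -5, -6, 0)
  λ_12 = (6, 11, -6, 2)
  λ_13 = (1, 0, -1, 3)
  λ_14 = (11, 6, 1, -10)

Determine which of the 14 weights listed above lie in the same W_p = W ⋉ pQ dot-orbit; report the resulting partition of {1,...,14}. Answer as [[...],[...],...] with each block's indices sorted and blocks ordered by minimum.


D_4 Cartan matrix, 4 simple roots permuted; ρ=(1,1,1,1).

W_23-reps of the 14 weights in Ā_23 (same 4-coord order as C):

    [1] (2, 7, 2, 9)
    [2] (1, 12, 5, 3)
    [3] (3, 11, 2, 2)
    [4] (4, 1, 4, 8)
    [5] (1, 4, 5, 1)
    [6] (2, 7, 2, 9)
    [7] (2, 1, 0, 4)
    [8] (3, 11, 2, 2)
    [9] (2, 1, 0, 4)
    [10] (2, 1, 0, 4)
    [11] (1, 4, 5, 1)
    [12] (1, 12, 5, 3)
    [13] (2, 1, 0, 4)
    [14] (2, 7, 2, 9)

The 14 indices split into 6 linkage classes (same alcove rep ⇔ same W_23-dot-orbit):

[[1, 6, 14], [2, 12], [3, 8], [4], [5, 11], [7, 9, 10, 13]]


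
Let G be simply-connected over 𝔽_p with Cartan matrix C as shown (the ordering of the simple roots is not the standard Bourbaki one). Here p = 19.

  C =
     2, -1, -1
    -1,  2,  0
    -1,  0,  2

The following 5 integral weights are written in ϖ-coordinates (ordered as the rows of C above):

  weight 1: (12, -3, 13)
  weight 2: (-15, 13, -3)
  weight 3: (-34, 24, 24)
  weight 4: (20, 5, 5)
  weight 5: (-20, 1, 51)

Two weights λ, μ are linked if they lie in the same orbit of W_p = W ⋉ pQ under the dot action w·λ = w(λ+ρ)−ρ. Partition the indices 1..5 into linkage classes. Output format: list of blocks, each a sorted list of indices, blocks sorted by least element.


A_3 Cartan matrix, 3 simple roots permuted; ρ=(1,1,1).

Folding the 5 weights λ_j+ρ into Ā_19 (reps in the given 3-coord order):

  λ_1+ρ ↦ (5, 6, 6)
  λ_2+ρ ↦ (0, 2, 14)
  λ_3+ρ ↦ (5, 6, 6)
  λ_4+ρ ↦ (5, 6, 6)
  λ_5+ρ ↦ (0, 2, 14)

Linkage partition of the 5 weights (2 classes, p=19):

[[1, 3, 4], [2, 5]]


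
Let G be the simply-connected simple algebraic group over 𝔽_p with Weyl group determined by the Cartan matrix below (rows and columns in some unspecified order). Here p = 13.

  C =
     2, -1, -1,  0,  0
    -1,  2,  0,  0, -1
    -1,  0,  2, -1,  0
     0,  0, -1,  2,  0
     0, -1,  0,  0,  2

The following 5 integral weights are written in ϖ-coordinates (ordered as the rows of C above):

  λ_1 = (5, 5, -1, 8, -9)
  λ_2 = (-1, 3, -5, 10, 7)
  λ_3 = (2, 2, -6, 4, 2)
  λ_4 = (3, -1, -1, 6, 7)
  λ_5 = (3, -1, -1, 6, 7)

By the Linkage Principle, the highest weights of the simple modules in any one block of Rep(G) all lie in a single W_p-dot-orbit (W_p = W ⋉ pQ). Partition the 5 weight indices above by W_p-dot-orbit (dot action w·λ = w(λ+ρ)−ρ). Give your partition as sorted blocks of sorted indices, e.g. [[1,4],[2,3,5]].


Type A_5, rank 5, |W|=720; reorder rows/cols to standard.

Ā_13 reps of the 5 weights (A_5, coords as presented):

  λ_1+ρ ↦ (4, 0, 0, 1, 2);  λ_2+ρ ↦ (4, 0, 0, 1, 2);  λ_3+ρ ↦ (2, 1, 3, 0, 3);  λ_4+ρ ↦ (4, 0, 0, 1, 2);  λ_5+ρ ↦ (4, 0, 0, 1, 2)

The 5 indices split into 2 linkage classes (same alcove rep ⇔ same W_13-dot-orbit):

[[1, 2, 4, 5], [3]]


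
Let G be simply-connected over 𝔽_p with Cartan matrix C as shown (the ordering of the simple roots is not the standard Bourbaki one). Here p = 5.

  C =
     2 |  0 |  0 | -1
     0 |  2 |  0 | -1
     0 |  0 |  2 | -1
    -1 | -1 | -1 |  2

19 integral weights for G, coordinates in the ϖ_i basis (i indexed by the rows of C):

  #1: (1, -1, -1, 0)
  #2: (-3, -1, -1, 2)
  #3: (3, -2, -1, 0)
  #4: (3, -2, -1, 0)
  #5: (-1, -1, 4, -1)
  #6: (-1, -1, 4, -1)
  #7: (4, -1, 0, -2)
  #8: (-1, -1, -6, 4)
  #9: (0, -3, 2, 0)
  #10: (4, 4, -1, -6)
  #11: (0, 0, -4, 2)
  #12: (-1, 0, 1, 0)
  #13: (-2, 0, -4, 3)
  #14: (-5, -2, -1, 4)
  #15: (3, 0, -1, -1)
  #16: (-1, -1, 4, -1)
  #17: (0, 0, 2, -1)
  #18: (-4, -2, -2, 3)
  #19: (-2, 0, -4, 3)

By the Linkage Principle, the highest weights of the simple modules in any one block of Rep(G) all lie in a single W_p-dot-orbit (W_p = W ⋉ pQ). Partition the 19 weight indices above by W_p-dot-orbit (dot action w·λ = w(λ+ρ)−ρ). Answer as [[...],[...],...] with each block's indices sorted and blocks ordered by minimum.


Dynkin diagram of C (from the 6 off-diagonal −1 entries): D_4.

Folding the 19 weights λ_j+ρ into Ā_5 (reps in the given 4-coord order):

  [1] (2, 0, 0, 1);  [2] (2, 0, 0, 1);  [3] (4, 1, 0, 0);  [4] (4, 1, 0, 0);  [5] (0, 0, 5, 0);  [6] (0, 0, 5, 0);  [7] (4, 1, 0, 0);  [8] (0, 0, 5, 0);  [9] (0, 1, 2, 1);  [10] (0, 0, 5, 0);  [11] (1, 1, 3, 0);  [12] (0, 1, 2, 1);  [13] (1, 1, 3, 0);  [14] (4, 1, 0, 0);  [15] (4, 1, 0, 0);  [16] (0, 0, 5, 0);  [17] (1, 1, 3, 0);  [18] (2, 0, 0, 1);  [19] (1, 1, 3, 0)

Linkage partition of the 19 weights (5 classes, p=5):

[[1, 2, 18], [3, 4, 7, 14, 15], [5, 6, 8, 10, 16], [9, 12], [11, 13, 17, 19]]


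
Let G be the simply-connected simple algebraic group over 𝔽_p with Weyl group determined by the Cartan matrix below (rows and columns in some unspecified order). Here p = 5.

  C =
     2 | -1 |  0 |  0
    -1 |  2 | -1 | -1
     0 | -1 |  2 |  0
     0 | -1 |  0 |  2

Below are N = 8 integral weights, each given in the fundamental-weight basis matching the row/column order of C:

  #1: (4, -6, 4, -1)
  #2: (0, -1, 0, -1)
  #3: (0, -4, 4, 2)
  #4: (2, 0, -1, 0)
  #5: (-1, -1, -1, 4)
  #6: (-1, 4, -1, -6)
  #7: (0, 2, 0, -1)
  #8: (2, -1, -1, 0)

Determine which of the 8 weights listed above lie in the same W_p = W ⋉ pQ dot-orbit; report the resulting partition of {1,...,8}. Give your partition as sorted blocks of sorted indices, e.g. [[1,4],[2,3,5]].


C ↔ D_4 under row/col permutation; |W(D_4)| = 192.

Ā_5 reps of the 8 weights (D_4, coords as presented):

  λ_1+ρ ↦ (0, 0, 0, 5) · λ_2+ρ ↦ (1, 0, 1, 0) · λ_3+ρ ↦ (2, 0, 2, 0) · λ_4+ρ ↦ (3, 0, 0, 1) · λ_5+ρ ↦ (0, 0, 0, 5) · λ_6+ρ ↦ (0, 0, 0, 5) · λ_7+ρ ↦ (1, 0, 1, 0) · λ_8+ρ ↦ (3, 0, 0, 1)

4 distinct reps among the 8 weights ⇒ 4 W_5-linkage classes:

[[1, 5, 6], [2, 7], [3], [4, 8]]


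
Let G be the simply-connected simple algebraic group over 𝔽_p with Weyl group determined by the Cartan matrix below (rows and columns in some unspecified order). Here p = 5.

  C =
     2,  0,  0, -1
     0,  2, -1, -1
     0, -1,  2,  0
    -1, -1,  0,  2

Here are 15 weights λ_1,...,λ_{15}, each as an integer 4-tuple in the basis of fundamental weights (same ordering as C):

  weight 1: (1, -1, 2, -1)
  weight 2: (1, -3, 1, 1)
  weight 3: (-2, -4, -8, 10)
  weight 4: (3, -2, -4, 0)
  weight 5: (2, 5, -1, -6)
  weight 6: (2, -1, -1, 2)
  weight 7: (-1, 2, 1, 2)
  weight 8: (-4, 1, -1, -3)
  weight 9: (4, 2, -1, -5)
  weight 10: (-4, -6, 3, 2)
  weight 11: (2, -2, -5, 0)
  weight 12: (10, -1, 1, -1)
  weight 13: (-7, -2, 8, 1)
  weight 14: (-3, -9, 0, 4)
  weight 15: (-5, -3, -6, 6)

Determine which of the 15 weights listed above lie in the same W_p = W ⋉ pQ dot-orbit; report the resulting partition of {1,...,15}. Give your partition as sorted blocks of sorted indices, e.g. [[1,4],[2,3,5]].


C ↔ A_4 under row/col permutation; |W(A_4)| = 120.

Each λ_j+ρ reduced to Ā_5; 4-tuples below use C's row order:

    λ_1 → (2, 0, 3, 0)
    λ_2 → (2, 2, 0, 0)
    λ_3 → (2, 1, 0, 2)
    λ_4 → (1, 0, 1, 3)
    λ_5 → (1, 0, 1, 3)
    λ_6 → (2, 1, 0, 2)
    λ_7 → (2, 2, 0, 0)
    λ_8 → (2, 0, 3, 0)
    λ_9 → (1, 0, 1, 3)
    λ_10 → (2, 1, 0, 2)
    λ_11 → (1, 0, 1, 3)
    λ_12 → (2, 1, 0, 2)
    λ_13 → (1, 0, 1, 3)
    λ_14 → (2, 2, 0, 0)
    λ_15 → (2, 1, 0, 2)

4 distinct reps among the 15 weights ⇒ 4 W_5-linkage classes:

[[1, 8], [2, 7, 14], [3, 6, 10, 12, 15], [4, 5, 9, 11, 13]]


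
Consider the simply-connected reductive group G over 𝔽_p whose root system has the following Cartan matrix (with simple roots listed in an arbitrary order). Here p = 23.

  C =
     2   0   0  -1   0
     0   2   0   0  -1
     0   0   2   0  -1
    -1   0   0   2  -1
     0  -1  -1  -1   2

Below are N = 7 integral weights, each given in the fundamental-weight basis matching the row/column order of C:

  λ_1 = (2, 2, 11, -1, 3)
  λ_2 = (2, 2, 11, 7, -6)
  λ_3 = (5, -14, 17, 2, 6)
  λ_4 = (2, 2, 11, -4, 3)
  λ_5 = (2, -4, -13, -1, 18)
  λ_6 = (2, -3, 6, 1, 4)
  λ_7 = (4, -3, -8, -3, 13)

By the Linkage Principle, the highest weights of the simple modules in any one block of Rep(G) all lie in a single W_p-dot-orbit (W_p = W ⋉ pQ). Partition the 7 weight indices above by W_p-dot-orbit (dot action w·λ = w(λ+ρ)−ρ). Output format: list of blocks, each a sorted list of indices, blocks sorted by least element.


Dynkin diagram of C (from the 8 off-diagonal −1 entries): D_5.

Each λ_j+ρ reduced to Ā_23; 5-tuples below use C's row order:

    1: (0, 3, 12, 3, 1)
    2: (3, 2, 7, 2, 3)
    3: (3, 2, 7, 2, 3)
    4: (0, 3, 12, 3, 1)
    5: (0, 3, 12, 3, 1)
    6: (3, 2, 7, 2, 3)
    7: (3, 2, 7, 2, 3)

These 7 weights hit 2 W_23-dot-orbits; sizes (3, 4):

[[1, 4, 5], [2, 3, 6, 7]]


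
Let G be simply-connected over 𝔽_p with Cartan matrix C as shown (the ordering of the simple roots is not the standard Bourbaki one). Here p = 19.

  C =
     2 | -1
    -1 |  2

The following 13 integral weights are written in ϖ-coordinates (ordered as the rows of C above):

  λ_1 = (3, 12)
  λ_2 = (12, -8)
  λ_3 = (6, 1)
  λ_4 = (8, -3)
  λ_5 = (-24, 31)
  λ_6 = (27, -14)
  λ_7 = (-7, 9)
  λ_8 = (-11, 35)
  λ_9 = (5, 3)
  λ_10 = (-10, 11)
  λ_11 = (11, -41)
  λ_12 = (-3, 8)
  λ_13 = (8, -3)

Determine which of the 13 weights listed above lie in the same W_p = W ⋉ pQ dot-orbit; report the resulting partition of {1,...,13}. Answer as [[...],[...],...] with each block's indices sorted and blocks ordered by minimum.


A_2 Cartan matrix, 2 simple roots permuted; ρ=(1,1).

Folding the 13 weights λ_j+ρ into Ā_19 (reps in the given 2-coord order):

  [1] (4, 13);  [2] (6, 7);  [3] (7, 2);  [4] (7, 2);  [5] (6, 4);  [6] (6, 4);  [7] (6, 4);  [8] (7, 2);  [9] (6, 4);  [10] (9, 3);  [11] (2, 7);  [12] (2, 7);  [13] (7, 2)

Partition of {1..13} into 6 W_19-dot-orbits:

[[1], [2], [3, 4, 8, 13], [5, 6, 7, 9], [10], [11, 12]]


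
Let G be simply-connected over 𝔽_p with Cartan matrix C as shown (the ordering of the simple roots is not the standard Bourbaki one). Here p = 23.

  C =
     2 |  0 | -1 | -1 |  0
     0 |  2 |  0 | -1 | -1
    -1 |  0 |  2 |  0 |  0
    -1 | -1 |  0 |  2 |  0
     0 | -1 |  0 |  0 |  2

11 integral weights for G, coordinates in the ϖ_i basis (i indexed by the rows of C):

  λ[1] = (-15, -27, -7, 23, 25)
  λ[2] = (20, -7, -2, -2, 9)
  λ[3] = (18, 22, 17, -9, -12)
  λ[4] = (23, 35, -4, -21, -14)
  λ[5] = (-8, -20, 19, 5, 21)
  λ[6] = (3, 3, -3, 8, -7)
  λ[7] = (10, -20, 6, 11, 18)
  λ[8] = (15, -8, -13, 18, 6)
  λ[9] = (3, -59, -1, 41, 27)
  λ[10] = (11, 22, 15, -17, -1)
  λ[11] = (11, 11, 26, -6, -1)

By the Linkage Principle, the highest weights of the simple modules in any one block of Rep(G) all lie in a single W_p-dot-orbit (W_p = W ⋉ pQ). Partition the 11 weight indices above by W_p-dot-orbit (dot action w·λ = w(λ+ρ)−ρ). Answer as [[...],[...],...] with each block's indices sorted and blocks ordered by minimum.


Cartan matrix: type A_5 (|W|=720); un-permuting the 5 rows.

Each λ_j+ρ reduced to Ā_23; 5-tuples below use C's row order:

  λ_1 → (13, 1, 0, 6, 2);  λ_2 → (13, 1, 0, 6, 2);  λ_3 → (6, 8, 5, 0, 4);  λ_4 → (13, 1, 0, 6, 2);  λ_5 → (13, 1, 0, 6, 2);  λ_6 → (2, 2, 2, 7, 4);  λ_7 → (4, 5, 0, 7, 7);  λ_8 → (4, 5, 0, 7, 7);  λ_9 → (4, 5, 0, 7, 7);  λ_10 → (4, 5, 0, 7, 7);  λ_11 → (4, 5, 0, 7, 7)

Grouping the 11 weights by Ā_23-representative: 4 linkage classes.

[[1, 2, 4, 5], [3], [6], [7, 8, 9, 10, 11]]


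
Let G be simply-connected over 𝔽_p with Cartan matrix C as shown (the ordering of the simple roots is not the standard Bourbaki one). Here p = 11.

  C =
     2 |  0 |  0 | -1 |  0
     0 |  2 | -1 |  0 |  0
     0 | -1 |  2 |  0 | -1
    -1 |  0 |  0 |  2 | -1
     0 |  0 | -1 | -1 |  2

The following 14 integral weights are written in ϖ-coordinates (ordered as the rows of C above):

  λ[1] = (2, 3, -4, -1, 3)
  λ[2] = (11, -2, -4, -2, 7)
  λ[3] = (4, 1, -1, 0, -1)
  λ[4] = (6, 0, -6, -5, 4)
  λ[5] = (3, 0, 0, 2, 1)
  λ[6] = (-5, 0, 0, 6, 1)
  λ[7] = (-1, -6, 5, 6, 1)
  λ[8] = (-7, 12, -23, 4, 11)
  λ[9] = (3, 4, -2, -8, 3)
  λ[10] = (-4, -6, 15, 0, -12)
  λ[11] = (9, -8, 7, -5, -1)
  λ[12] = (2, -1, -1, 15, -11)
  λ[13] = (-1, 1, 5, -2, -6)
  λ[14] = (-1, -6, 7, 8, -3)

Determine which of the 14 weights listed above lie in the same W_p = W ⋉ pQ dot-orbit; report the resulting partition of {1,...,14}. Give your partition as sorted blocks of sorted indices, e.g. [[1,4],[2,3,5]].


C ↔ A_5 under row/col permutation; |W(A_5)| = 720.

Folding the 14 weights λ_j+ρ into Ā_11 (reps in the given 5-coord order):

    λ_1+ρ ↦ (3, 1, 3, 0, 1)
    λ_2+ρ ↦ (3, 1, 3, 0, 1)
    λ_3+ρ ↦ (5, 2, 0, 1, 0)
    λ_4+ρ ↦ (3, 1, 3, 0, 1)
    λ_5+ρ ↦ (4, 1, 1, 3, 2)
    λ_6+ρ ↦ (4, 1, 1, 3, 2)
    λ_7+ρ ↦ (4, 1, 1, 3, 2)
    λ_8+ρ ↦ (5, 2, 0, 1, 0)
    λ_9+ρ ↦ (3, 1, 3, 0, 1)
    λ_10+ρ ↦ (5, 2, 0, 1, 0)
    λ_11+ρ ↦ (3, 1, 3, 0, 1)
    λ_12+ρ ↦ (5, 2, 0, 1, 0)
    λ_13+ρ ↦ (5, 2, 0, 1, 0)
    λ_14+ρ ↦ (4, 1, 1, 3, 2)

Partition of {1..14} into 3 W_11-dot-orbits:

[[1, 2, 4, 9, 11], [3, 8, 10, 12, 13], [5, 6, 7, 14]]


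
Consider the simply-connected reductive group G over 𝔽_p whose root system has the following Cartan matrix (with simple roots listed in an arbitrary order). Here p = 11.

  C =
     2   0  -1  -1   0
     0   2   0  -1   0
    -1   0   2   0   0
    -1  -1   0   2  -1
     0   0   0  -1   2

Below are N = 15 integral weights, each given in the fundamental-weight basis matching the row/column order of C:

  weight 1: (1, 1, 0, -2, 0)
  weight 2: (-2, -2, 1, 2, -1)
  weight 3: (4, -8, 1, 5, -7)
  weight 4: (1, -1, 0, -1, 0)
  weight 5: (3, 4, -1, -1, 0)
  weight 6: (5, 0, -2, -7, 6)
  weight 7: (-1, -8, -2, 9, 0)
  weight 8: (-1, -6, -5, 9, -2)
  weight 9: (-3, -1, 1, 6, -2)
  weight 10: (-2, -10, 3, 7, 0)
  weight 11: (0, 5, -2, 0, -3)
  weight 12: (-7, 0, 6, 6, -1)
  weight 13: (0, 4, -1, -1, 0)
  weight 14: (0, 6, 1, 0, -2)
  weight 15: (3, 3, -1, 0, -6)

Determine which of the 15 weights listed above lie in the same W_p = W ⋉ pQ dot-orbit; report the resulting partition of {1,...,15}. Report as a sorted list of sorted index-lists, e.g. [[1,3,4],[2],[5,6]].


Cartan matrix: type D_5 (|W|=1920); un-permuting the 5 rows.

W_11-reps of the 15 weights in Ā_11 (same 5-coord order as C):

    λ_1+ρ ↦ (1, 1, 1, 1, 0)
    λ_2+ρ ↦ (1, 1, 1, 1, 0)
    λ_3+ρ ↦ (0, 0, 0, 4, 1)
    λ_4+ρ ↦ (2, 0, 1, 0, 1)
    λ_5+ρ ↦ (1, 5, 0, 0, 1)
    λ_6+ρ ↦ (1, 5, 0, 0, 1)
    λ_7+ρ ↦ (0, 7, 2, 0, 1)
    λ_8+ρ ↦ (1, 5, 0, 0, 1)
    λ_9+ρ ↦ (0, 0, 0, 4, 1)
    λ_10+ρ ↦ (0, 7, 2, 0, 1)
    λ_11+ρ ↦ (1, 5, 0, 0, 1)
    λ_12+ρ ↦ (1, 1, 1, 1, 0)
    λ_13+ρ ↦ (1, 5, 0, 0, 1)
    λ_14+ρ ↦ (0, 7, 2, 0, 1)
    λ_15+ρ ↦ (0, 0, 0, 4, 1)

5 distinct reps among the 15 weights ⇒ 5 W_11-linkage classes:

[[1, 2, 12], [3, 9, 15], [4], [5, 6, 8, 11, 13], [7, 10, 14]]


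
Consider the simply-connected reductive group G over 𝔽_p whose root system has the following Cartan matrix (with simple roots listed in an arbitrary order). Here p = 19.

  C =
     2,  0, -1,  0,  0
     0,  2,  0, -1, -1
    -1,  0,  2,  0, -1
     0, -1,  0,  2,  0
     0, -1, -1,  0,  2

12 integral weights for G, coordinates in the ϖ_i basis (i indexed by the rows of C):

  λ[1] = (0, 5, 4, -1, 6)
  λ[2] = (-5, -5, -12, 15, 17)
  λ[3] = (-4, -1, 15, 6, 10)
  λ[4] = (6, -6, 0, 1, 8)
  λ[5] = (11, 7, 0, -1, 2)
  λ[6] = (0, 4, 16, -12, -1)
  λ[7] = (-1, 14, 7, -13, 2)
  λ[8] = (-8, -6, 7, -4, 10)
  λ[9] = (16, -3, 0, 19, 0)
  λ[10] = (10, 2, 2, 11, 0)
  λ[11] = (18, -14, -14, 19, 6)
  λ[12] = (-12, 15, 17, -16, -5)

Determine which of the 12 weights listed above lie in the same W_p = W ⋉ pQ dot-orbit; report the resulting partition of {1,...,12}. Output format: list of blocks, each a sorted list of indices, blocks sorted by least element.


Dynkin diagram of C (from the 8 off-diagonal −1 entries): A_5.

λ_j+ρ reflected into Ā_19 (⟨·,θ^∨⟩≤19); 5-tuples as given:

  [1] (1, 6, 5, 0, 7)
  [2] (0, 3, 3, 1, 1)
  [3] (7, 3, 1, 5, 3)
  [4] (7, 2, 1, 3, 4)
  [5] (7, 3, 1, 5, 3)
  [6] (3, 0, 8, 1, 6)
  [7] (7, 3, 1, 5, 3)
  [8] (7, 3, 1, 5, 3)
  [9] (0, 1, 1, 0, 0)
  [10] (0, 3, 3, 1, 1)
  [11] (1, 6, 5, 0, 7)
  [12] (0, 3, 3, 1, 1)

The 12 indices split into 6 linkage classes (same alcove rep ⇔ same W_19-dot-orbit):

[[1, 11], [2, 10, 12], [3, 5, 7, 8], [4], [6], [9]]


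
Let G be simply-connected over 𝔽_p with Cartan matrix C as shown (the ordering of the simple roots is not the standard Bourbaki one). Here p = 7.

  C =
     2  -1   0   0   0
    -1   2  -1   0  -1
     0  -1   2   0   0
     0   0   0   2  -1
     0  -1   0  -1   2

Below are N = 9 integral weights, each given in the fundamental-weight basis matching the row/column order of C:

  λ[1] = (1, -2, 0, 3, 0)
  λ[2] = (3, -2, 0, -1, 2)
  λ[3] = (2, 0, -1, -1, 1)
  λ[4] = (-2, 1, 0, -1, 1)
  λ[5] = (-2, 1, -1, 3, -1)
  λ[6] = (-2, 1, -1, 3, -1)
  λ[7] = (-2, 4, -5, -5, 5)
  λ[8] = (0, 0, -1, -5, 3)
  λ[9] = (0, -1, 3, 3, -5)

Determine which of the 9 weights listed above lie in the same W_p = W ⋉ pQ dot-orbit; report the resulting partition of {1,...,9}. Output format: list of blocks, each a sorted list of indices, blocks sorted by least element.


Dynkin diagram of C (from the 8 off-diagonal −1 entries): D_5.

Ā_7 reps of the 9 weights (D_5, coords as presented):

  1: (1, 1, 0, 4, 0);  2: (3, 1, 0, 0, 0);  3: (3, 1, 0, 0, 0);  4: (1, 1, 1, 0, 1);  5: (1, 1, 0, 4, 0);  6: (1, 1, 0, 4, 0);  7: (3, 1, 0, 0, 0);  8: (1, 1, 0, 4, 0);  9: (3, 1, 0, 0, 0)

Partition of {1..9} into 3 W_7-dot-orbits:

[[1, 5, 6, 8], [2, 3, 7, 9], [4]]


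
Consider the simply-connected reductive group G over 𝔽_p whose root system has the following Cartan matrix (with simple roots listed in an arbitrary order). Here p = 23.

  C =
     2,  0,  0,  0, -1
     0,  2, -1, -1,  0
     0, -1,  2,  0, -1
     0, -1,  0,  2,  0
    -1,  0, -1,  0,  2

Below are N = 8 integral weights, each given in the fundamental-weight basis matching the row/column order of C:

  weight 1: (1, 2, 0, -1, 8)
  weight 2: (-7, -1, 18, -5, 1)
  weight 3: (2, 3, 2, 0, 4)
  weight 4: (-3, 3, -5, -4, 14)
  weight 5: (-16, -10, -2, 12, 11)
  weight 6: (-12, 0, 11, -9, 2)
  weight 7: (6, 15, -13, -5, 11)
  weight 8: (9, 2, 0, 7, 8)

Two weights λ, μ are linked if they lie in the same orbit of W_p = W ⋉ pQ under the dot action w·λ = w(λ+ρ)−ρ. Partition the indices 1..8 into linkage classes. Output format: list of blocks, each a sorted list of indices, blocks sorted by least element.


Cartan matrix: type A_5 (|W|=720); un-permuting the 5 rows.

Alcove-folded reps (p=23, 8 weights, presented ϖ-order):

  1: (2, 3, 1, 0, 9) · 2: (2, 4, 11, 0, 4) · 3: (3, 4, 3, 1, 5) · 4: (2, 3, 1, 0, 9) · 5: (2, 3, 1, 0, 9) · 6: (3, 4, 3, 1, 5) · 7: (7, 0, 12, 4, 0) · 8: (2, 3, 1, 0, 9)

The 8 indices split into 4 linkage classes (same alcove rep ⇔ same W_23-dot-orbit):

[[1, 4, 5, 8], [2], [3, 6], [7]]


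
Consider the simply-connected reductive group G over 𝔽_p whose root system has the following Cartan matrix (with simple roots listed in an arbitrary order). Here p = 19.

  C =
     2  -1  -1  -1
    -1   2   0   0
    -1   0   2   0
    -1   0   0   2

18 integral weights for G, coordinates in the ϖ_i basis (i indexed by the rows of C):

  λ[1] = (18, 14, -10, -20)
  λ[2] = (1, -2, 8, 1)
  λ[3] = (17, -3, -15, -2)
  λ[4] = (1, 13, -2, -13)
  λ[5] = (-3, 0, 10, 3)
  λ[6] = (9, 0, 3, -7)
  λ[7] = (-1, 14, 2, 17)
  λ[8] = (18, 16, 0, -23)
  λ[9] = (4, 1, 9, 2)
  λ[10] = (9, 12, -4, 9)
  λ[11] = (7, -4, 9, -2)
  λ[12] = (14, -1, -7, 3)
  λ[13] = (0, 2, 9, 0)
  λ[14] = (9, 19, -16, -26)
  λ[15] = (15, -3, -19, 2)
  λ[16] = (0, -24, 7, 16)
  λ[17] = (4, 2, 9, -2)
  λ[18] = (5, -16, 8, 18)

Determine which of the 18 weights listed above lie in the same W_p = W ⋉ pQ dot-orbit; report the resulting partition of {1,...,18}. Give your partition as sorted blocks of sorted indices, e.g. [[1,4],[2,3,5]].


Type D_4, rank 4, |W|=192; reorder rows/cols to standard.

W_19-reps of the 18 weights in Ā_19 (same 4-coord order as C):

  1: (0, 0, 6, 4)
  2: (1, 1, 9, 2)
  3: (1, 2, 14, 1)
  4: (1, 3, 10, 1)
  5: (1, 1, 9, 2)
  6: (4, 1, 4, 6)
  7: (1, 2, 14, 1)
  8: (1, 2, 14, 1)
  9: (1, 1, 9, 2)
  10: (1, 1, 9, 2)
  11: (1, 3, 10, 1)
  12: (0, 0, 6, 4)
  13: (1, 3, 10, 1)
  14: (4, 1, 4, 6)
  15: (1, 2, 14, 1)
  16: (1, 3, 10, 1)
  17: (1, 3, 10, 1)
  18: (0, 0, 6, 4)

5 distinct reps among the 18 weights ⇒ 5 W_19-linkage classes:

[[1, 12, 18], [2, 5, 9, 10], [3, 7, 8, 15], [4, 11, 13, 16, 17], [6, 14]]


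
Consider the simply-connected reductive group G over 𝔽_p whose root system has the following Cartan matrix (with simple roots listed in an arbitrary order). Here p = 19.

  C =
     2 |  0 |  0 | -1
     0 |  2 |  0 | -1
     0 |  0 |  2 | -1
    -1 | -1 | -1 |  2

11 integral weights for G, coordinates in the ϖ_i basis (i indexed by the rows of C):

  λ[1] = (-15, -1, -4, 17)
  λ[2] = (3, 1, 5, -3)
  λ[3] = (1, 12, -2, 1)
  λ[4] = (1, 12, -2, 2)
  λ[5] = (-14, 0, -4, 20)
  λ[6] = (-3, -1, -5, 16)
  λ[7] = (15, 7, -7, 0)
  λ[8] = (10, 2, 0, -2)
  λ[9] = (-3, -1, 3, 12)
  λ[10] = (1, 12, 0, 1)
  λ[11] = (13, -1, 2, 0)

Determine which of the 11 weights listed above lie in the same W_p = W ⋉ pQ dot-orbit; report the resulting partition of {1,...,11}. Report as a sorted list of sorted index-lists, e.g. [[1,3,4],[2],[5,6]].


Root system D_4: the 4×4 matrix C matches after relabeling.

Ā_19 reps of the 11 weights (D_4, coords as presented):

  1: (14, 0, 3, 1)
  2: (2, 0, 4, 2)
  3: (2, 13, 1, 1)
  4: (2, 13, 1, 1)
  5: (10, 2, 0, 1)
  6: (2, 0, 4, 2)
  7: (10, 2, 0, 1)
  8: (10, 2, 0, 1)
  9: (2, 0, 4, 2)
  10: (2, 13, 1, 1)
  11: (14, 0, 3, 1)

The 11 indices split into 4 linkage classes (same alcove rep ⇔ same W_19-dot-orbit):

[[1, 11], [2, 6, 9], [3, 4, 10], [5, 7, 8]]


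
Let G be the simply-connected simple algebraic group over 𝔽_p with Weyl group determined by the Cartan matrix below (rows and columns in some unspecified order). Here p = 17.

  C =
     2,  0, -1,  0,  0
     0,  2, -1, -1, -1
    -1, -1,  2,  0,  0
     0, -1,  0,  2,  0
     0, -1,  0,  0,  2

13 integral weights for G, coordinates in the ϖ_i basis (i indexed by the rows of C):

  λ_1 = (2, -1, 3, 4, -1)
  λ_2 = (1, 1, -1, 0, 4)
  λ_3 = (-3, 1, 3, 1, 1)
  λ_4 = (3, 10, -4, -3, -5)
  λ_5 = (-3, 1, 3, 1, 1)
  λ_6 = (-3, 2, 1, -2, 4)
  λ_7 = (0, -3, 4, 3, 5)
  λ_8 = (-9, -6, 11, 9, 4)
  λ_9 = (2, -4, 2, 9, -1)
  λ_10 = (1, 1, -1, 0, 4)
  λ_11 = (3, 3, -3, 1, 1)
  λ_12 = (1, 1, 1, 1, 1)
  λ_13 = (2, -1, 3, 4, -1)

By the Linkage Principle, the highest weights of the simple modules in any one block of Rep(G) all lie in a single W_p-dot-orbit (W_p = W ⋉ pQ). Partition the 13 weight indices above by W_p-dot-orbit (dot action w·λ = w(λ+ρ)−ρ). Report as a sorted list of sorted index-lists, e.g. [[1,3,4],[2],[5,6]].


Cartan matrix: type D_5 (|W|=1920); un-permuting the 5 rows.

λ_j+ρ reflected into Ā_17 (⟨·,θ^∨⟩≤17); 5-tuples as given:

  λ_1+ρ ↦ (3, 0, 4, 5, 0)
  λ_2+ρ ↦ (2, 2, 0, 1, 5)
  λ_3+ρ ↦ (2, 2, 2, 2, 2)
  λ_4+ρ ↦ (1, 2, 3, 2, 4)
  λ_5+ρ ↦ (2, 2, 2, 2, 2)
  λ_6+ρ ↦ (2, 2, 0, 1, 5)
  λ_7+ρ ↦ (1, 2, 3, 2, 4)
  λ_8+ρ ↦ (3, 0, 4, 5, 0)
  λ_9+ρ ↦ (3, 0, 0, 7, 3)
  λ_10+ρ ↦ (2, 2, 0, 1, 5)
  λ_11+ρ ↦ (2, 2, 2, 2, 2)
  λ_12+ρ ↦ (2, 2, 2, 2, 2)
  λ_13+ρ ↦ (3, 0, 4, 5, 0)

Linkage partition of the 13 weights (5 classes, p=17):

[[1, 8, 13], [2, 6, 10], [3, 5, 11, 12], [4, 7], [9]]


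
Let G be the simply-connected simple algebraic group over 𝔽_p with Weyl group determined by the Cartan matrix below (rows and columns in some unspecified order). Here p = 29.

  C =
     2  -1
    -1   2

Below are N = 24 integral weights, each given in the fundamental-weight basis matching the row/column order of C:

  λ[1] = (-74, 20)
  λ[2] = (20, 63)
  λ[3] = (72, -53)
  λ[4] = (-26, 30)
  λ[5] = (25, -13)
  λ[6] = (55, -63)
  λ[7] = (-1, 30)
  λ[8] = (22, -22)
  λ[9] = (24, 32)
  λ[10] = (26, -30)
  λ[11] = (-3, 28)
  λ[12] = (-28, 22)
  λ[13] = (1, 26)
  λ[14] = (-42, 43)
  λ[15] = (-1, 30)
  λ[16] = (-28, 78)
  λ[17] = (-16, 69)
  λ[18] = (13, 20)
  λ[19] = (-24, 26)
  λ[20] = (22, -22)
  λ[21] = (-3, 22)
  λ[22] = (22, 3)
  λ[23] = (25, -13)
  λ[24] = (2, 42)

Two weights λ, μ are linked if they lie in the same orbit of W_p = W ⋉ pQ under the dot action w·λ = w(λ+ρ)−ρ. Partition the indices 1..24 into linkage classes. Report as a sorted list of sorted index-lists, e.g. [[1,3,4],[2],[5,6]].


Dynkin diagram of C (from the 2 off-diagonal −1 entries): A_2.

Folding the 24 weights λ_j+ρ into Ā_29 (reps in the given 2-coord order):

  λ_1 → (8, 15)
  λ_2 → (2, 21)
  λ_3 → (8, 15)
  λ_4 → (23, 4)
  λ_5 → (14, 12)
  λ_6 → (23, 4)
  λ_7 → (2, 27)
  λ_8 → (2, 21)
  λ_9 → (4, 0)
  λ_10 → (2, 27)
  λ_11 → (2, 27)
  λ_12 → (23, 4)
  λ_13 → (2, 27)
  λ_14 → (14, 12)
  λ_15 → (2, 27)
  λ_16 → (2, 21)
  λ_17 → (14, 12)
  λ_18 → (8, 15)
  λ_19 → (23, 4)
  λ_20 → (2, 21)
  λ_21 → (2, 21)
  λ_22 → (23, 4)
  λ_23 → (14, 12)
  λ_24 → (14, 12)

Partition of {1..24} into 6 W_29-dot-orbits:

[[1, 3, 18], [2, 8, 16, 20, 21], [4, 6, 12, 19, 22], [5, 14, 17, 23, 24], [7, 10, 11, 13, 15], [9]]


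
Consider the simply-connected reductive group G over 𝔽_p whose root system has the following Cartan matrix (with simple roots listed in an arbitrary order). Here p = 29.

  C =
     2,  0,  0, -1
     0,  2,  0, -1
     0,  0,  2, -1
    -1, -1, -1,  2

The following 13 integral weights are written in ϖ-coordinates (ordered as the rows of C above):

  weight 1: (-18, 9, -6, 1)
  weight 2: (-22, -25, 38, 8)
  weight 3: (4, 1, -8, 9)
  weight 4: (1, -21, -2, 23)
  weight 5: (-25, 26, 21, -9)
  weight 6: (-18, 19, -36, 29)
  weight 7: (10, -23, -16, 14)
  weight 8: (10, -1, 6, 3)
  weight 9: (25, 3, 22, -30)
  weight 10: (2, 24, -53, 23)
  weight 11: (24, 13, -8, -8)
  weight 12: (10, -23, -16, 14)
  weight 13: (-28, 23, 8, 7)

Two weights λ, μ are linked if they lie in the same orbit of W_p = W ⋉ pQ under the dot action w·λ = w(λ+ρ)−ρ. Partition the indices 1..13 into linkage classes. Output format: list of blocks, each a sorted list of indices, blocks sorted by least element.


C ↔ D_4 under row/col permutation; |W(D_4)| = 192.

λ_j+ρ reflected into Ā_29 (⟨·,θ^∨⟩≤29); 4-tuples as given:

  λ_1 → (5, 2, 7, 3)
  λ_2 → (5, 2, 7, 3)
  λ_3 → (5, 2, 7, 3)
  λ_4 → (2, 20, 1, 3)
  λ_5 → (5, 2, 7, 3)
  λ_6 → (1, 4, 7, 1)
  λ_7 → (11, 0, 7, 4)
  λ_8 → (11, 0, 7, 4)
  λ_9 → (2, 20, 1, 3)
  λ_10 → (2, 20, 1, 3)
  λ_11 → (11, 0, 7, 4)
  λ_12 → (11, 0, 7, 4)
  λ_13 → (5, 2, 7, 3)

4 distinct reps among the 13 weights ⇒ 4 W_29-linkage classes:

[[1, 2, 3, 5, 13], [4, 9, 10], [6], [7, 8, 11, 12]]
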